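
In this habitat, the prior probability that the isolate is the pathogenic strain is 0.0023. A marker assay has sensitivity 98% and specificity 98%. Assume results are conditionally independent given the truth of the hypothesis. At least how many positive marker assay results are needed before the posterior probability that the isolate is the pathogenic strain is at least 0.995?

Prior odds: 0.0023 ÷ 0.9977 = 23/9977.
False-positive rate = 1 − 0.98 = 0.02; likelihood ratio of a positive = 0.98/0.02 = 49.
Target odds: 0.995 ÷ 0.005 = 199.
Require 49ⁿ ≥ 199 ÷ (23/9977) = 1985423/23.
49² = 2401 falls short of 1985423/23 but 49³ = 117649 reaches it, so n = 3.

3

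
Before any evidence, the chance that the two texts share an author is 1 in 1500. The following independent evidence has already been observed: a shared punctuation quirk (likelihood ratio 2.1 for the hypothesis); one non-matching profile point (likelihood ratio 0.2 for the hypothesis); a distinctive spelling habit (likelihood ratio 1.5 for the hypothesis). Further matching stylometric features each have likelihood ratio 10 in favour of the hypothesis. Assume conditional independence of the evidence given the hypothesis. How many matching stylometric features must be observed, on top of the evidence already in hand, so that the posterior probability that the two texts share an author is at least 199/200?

Prior odds = (1/1500)/(1499/1500) = 1/1499.
Combined Bayes factor of the evidence already in hand = 2.1 × 0.2 × 1.5 = 0.63.
Odds after that evidence = (1/1499) × 0.63 = 63/149900.
Target odds = 0.995/0.005 = 199.
Need 10ⁿ ≥ 199 ÷ (63/149900) = 29830100/63.
10⁵ = 100000 falls short of 29830100/63 but 10⁶ = 1000000 reaches it, so n = 6.

6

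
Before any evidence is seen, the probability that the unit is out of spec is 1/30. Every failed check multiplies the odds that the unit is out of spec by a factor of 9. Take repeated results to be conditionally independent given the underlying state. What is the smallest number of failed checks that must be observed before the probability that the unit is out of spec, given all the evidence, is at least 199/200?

Prior odds = (1/30)/(29/30) = 1/29.
Likelihood ratio per failed check = 9.
Target posterior odds = 0.995/0.005 = 199.
Require 9ⁿ ≥ 199 ÷ (1/29) = 5771.
9³ = 729 falls short of 5771 but 9⁴ = 6561 reaches it, so n = 4.

4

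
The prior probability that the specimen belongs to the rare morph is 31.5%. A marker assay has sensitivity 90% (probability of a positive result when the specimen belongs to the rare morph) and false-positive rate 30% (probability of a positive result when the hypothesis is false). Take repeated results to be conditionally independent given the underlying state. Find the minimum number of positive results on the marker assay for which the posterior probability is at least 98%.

Prior odds: 0.315 ÷ 0.685 = 63/137.
Likelihood ratio of a positive result = 0.9/0.3 = 3.
Target posterior odds = 0.98/0.02 = 49.
Require 3ⁿ ≥ 49 ÷ (63/137) = 959/9.
3⁴ = 81 falls short of 959/9 but 3⁵ = 243 reaches it, so n = 5.

5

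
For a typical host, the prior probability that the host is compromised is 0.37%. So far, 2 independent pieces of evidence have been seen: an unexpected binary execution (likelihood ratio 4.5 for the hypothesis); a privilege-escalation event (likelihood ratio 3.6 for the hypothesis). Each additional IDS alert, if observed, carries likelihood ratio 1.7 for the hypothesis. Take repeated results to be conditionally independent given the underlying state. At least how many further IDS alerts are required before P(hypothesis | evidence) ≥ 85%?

Prior odds = 0.0037/0.9963 = 37/9963.
Combined Bayes factor of the evidence already in hand = 4.5 × 3.6 = 16.2.
Odds after that evidence = (37/9963) × 16.2 = 37/615.
Target odds = 0.85/0.15 = 17/3.
Need 1.7ⁿ ≥ 17/3 ÷ (37/615) = 3485/37.
1.7⁸ ≈69.7576 falls short of 3485/37 but 1.7⁹ ≈118.588 reaches it, so n = 9.

9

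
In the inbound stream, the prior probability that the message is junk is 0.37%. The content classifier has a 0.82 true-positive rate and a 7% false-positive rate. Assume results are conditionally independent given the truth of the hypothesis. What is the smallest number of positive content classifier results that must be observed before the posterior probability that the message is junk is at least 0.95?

4

Prior odds: 0.0037 ÷ 0.9963 = 37/9963.
Likelihood ratio of a positive result = 0.82/0.07 = 82/7.
Target odds: 0.95 ÷ 0.05 = 19.
Require (82/7)ⁿ ≥ 19 ÷ (37/9963) = 189297/37.
(82/7)³ = 551368/343 falls short of 189297/37 but (82/7)⁴ = 45212176/2401 reaches it, so n = 4.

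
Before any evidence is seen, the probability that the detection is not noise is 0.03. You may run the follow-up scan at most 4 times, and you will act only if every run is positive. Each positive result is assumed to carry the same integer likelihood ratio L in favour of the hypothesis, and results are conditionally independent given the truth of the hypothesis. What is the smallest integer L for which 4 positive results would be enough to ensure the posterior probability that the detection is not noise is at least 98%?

7

Prior odds = 0.03/0.97 = 3/97.
Target odds = 0.98/0.02 = 49.
Need L⁴ ≥ 49 ÷ (3/97) = 4753/3.
6⁴ = 1296 < 4753/3 ≤ 2401 = 7⁴, so L = 7.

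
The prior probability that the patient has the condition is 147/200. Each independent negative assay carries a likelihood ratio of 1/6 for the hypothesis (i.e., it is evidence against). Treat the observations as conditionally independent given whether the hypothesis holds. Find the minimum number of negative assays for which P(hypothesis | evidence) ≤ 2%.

Prior odds: 0.735 ÷ 0.265 = 147/53.
Likelihood ratio per negative assay = 1/6.
Target posterior odds = 0.02/0.98 = 1/49.
Require (1/6)ⁿ ≤ 1/49 ÷ (147/53) = 53/7203.
(1/6)² = 1/36 is still above 53/7203 but (1/6)³ = 1/216 is at or below it, so n = 3.

3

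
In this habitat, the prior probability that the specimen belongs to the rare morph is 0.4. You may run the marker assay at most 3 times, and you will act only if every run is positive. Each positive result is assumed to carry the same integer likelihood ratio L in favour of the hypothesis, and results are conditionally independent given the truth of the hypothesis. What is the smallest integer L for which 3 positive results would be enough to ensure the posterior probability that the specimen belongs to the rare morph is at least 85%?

Prior odds = 0.4/0.6 = 2/3.
Target odds = 0.85/0.15 = 17/3.
Need L³ ≥ 17/3 ÷ (2/3) = 8.5.
2³ = 8 < 8.5 ≤ 27 = 3³, so L = 3.

3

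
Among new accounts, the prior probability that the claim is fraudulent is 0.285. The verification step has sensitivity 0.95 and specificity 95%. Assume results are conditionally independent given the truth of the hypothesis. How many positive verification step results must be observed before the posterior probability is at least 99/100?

Prior odds: 0.285 ÷ 0.715 = 57/143.
False-positive rate = 1 − 0.95 = 0.05; likelihood ratio of a positive = 0.95/0.05 = 19.
Target odds: 0.99 ÷ 0.01 = 99.
Need (57/143) × 19ⁿ ≥ 99, i.e. 19ⁿ ≥ 4719/19.
19¹ = 19 falls short of 4719/19 but 19² = 361 reaches it, so n = 2.

2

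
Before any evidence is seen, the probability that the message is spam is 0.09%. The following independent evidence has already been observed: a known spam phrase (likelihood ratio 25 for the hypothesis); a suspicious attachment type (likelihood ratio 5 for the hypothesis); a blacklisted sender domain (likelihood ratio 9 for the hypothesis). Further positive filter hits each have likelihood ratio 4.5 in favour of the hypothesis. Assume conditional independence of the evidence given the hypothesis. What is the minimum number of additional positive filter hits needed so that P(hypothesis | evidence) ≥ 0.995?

Prior odds = 0.0009/0.9991 = 9/9991.
Combined Bayes factor of the evidence already in hand = 25 × 5 × 9 = 1125.
Odds after that evidence = (9/9991) × 1125 = 10125/9991.
Target odds = 0.995/0.005 = 199.
Need 4.5ⁿ ≥ 199 ÷ (10125/9991) = 1988209/10125.
4.5³ = 91.125 falls short of 1988209/10125 but 4.5⁴ = 410.0625 reaches it, so n = 4.

4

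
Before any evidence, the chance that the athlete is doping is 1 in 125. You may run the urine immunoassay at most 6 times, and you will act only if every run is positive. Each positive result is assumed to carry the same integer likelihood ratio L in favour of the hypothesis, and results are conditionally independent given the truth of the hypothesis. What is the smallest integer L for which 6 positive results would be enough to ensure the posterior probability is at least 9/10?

Prior odds = 0.008/0.992 = 1/124.
Target odds = 0.9/0.1 = 9.
Need L⁶ ≥ 9 ÷ (1/124) = 1116.
3⁶ = 729 < 1116 ≤ 4096 = 4⁶, so L = 4.

4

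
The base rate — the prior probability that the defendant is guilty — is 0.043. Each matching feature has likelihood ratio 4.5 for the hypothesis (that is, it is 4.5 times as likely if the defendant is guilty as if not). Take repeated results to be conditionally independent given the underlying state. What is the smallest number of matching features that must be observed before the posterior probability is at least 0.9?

Prior odds: 0.043 ÷ 0.957 = 43/957.
Likelihood ratio per matching feature = 4.5.
Target posterior odds = 0.9/0.1 = 9.
Require 4.5ⁿ ≥ 9 ÷ (43/957) = 8613/43.
4.5³ = 91.125 falls short of 8613/43 but 4.5⁴ = 410.0625 reaches it, so n = 4.

4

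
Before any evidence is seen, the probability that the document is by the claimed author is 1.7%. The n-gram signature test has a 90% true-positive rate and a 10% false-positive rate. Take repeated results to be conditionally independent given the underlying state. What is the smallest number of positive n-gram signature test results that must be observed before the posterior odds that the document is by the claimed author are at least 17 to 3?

3

Prior odds = 0.017/0.983 = 17/983.
Likelihood ratio of a positive result = 0.9/0.1 = 9.
Target odds = 17/3.
Need (17/983) × 9ⁿ ≥ 17/3, i.e. 9ⁿ ≥ 983/3.
9² = 81 falls short of 983/3 but 9³ = 729 reaches it, so n = 3.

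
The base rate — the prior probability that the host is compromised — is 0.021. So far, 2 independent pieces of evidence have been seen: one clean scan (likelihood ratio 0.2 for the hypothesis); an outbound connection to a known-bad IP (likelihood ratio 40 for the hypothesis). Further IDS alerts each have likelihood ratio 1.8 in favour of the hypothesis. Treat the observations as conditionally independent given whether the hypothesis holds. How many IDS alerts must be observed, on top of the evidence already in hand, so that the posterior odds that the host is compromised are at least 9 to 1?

Prior odds = 0.021/0.979 = 21/979.
Combined Bayes factor of the evidence already in hand = 0.2 × 40 = 8.
Odds after that evidence = (21/979) × 8 = 168/979.
Target odds = 9.
Need 1.8ⁿ ≥ 9 ÷ (168/979) = 2937/56.
1.8⁶ = 531441/15625 falls short of 2937/56 but 1.8⁷ = 4782969/78125 reaches it, so n = 7.

7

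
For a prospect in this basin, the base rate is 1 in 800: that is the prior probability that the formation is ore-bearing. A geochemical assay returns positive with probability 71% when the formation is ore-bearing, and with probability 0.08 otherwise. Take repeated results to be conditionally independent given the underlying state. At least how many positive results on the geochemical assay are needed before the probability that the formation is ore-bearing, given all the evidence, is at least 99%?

Prior odds = 0.00125/0.99875 = 1/799.
Likelihood ratio of a positive result = 0.71/0.08 = 8.875.
Target odds: 0.99 ÷ 0.01 = 99.
Need (1/799) × 8.875ⁿ ≥ 99, i.e. 8.875ⁿ ≥ 79101.
8.875⁵ ≈55060.7 falls short of 79101 but 8.875⁶ ≈488664 reaches it, so n = 6.

6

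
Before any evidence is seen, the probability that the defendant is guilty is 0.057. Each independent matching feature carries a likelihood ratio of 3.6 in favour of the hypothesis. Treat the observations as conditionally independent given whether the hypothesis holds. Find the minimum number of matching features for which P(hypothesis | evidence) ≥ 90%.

4

Prior odds = 0.057/0.943 = 57/943.
Likelihood ratio per matching feature = 3.6.
Target odds: 0.9 ÷ 0.1 = 9.
Require 3.6ⁿ ≥ 9 ÷ (57/943) = 2829/19.
3.6³ = 46.656 falls short of 2829/19 but 3.6⁴ = 167.9616 reaches it, so n = 4.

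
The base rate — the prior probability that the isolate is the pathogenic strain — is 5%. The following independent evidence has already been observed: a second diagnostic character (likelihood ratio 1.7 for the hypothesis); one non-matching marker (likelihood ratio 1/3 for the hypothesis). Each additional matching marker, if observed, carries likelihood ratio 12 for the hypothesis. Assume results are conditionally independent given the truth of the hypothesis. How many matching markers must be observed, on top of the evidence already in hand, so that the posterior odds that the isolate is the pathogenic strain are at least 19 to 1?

3

Prior odds = 0.05/0.95 = 1/19.
Combined Bayes factor of the evidence already in hand = 1.7 × (1/3) = 17/30.
Odds after that evidence = (1/19) × 17/30 = 17/570.
Target odds = 19.
Need 12ⁿ ≥ 19 ÷ (17/570) = 10830/17.
12² = 144 falls short of 10830/17 but 12³ = 1728 reaches it, so n = 3.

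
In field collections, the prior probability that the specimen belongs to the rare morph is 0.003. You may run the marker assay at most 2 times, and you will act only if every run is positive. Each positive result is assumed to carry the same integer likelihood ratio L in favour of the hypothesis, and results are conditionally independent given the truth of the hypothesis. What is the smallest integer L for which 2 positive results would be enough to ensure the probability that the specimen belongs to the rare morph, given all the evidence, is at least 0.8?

Prior odds = 0.003/0.997 = 3/997.
Target odds = 0.8/0.2 = 4.
Need L² ≥ 4 ÷ (3/997) = 3988/3.
36² = 1296 < 3988/3 ≤ 1369 = 37², so L = 37.

37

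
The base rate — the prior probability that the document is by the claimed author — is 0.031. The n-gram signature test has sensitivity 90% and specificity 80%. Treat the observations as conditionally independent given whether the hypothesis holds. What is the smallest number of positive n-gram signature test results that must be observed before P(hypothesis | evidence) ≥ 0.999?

Prior odds: 0.031 ÷ 0.969 = 31/969.
False-positive rate = 1 − 0.8 = 0.2; likelihood ratio of a positive = 0.9/0.2 = 4.5.
Target posterior odds = 0.999/0.001 = 999.
Require 4.5ⁿ ≥ 999 ÷ (31/969) = 968031/31.
4.5⁶ = 8303.765625 falls short of 968031/31 but 4.5⁷ = 4782969/128 reaches it, so n = 7.

7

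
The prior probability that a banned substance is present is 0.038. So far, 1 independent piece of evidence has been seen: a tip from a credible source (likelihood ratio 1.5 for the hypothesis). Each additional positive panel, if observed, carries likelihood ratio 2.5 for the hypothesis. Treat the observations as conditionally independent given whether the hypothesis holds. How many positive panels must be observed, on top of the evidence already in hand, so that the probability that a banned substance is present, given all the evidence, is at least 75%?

5

Prior odds = 0.038/0.962 = 19/481.
Bayes factor of the evidence already in hand = 1.5.
Odds after that evidence = (19/481) × 1.5 = 57/962.
Target odds = 0.75/0.25 = 3.
Need 2.5ⁿ ≥ 3 ÷ (57/962) = 962/19.
2.5⁴ = 39.0625 falls short of 962/19 but 2.5⁵ = 97.65625 reaches it, so n = 5.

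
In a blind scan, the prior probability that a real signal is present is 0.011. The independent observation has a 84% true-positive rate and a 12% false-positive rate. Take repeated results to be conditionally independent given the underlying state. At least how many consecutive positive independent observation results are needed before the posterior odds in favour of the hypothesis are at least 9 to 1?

Prior odds: 0.011 ÷ 0.989 = 11/989.
Likelihood ratio of a positive result = 0.84/0.12 = 7.
Target odds = 9.
Require 7ⁿ ≥ 9 ÷ (11/989) = 8901/11.
7³ = 343 falls short of 8901/11 but 7⁴ = 2401 reaches it, so n = 4.

4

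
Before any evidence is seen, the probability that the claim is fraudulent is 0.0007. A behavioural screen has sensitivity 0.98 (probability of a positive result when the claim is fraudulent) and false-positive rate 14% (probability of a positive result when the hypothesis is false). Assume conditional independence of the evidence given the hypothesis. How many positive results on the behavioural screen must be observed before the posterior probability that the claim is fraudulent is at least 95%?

Prior odds: 0.0007 ÷ 0.9993 = 7/9993.
Likelihood ratio of a positive result = 0.98/0.14 = 7.
Target odds: 0.95 ÷ 0.05 = 19.
Require 7ⁿ ≥ 19 ÷ (7/9993) = 189867/7.
7⁵ = 16807 falls short of 189867/7 but 7⁶ = 117649 reaches it, so n = 6.

6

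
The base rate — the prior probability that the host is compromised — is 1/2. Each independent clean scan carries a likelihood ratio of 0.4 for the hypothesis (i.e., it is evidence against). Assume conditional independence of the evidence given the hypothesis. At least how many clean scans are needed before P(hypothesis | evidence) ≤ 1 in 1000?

Prior odds = 0.5/0.5 = 1.
Likelihood ratio per clean scan = 0.4.
Target odds: 0.001 ÷ 0.999 = 1/999.
Require 0.4ⁿ ≤ 1/999 ÷ 1 = 1/999.
0.4⁷ = 128/78125 is still above 1/999 but 0.4⁸ = 256/390625 is at or below it, so n = 8.

8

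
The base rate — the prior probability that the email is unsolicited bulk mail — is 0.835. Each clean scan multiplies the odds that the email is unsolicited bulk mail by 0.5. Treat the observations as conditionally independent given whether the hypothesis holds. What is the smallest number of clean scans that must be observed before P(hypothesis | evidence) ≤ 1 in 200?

10

Prior odds: 0.835 ÷ 0.165 = 167/33.
Likelihood ratio per clean scan = 0.5.
Target posterior odds = 0.005/0.995 = 1/199.
Need (167/33) × 0.5ⁿ ≤ 1/199, i.e. 0.5ⁿ ≤ 33/33233.
0.5⁹ = 0.001953125 is still above 33/33233 but 0.5¹⁰ = 1/1024 is at or below it, so n = 10.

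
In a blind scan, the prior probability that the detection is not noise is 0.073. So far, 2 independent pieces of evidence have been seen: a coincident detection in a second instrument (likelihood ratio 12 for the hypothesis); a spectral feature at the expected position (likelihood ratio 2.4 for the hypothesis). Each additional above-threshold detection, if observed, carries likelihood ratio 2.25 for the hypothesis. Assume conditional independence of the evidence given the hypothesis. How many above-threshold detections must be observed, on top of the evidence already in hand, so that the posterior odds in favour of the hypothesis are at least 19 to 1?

Prior odds = 0.073/0.927 = 73/927.
Combined Bayes factor of the evidence already in hand = 12 × 2.4 = 28.8.
Odds after that evidence = (73/927) × 28.8 = 1168/515.
Target odds = 19.
Need 2.25ⁿ ≥ 19 ÷ (1168/515) = 9785/1168.
2.25² = 5.0625 falls short of 9785/1168 but 2.25³ = 11.390625 reaches it, so n = 3.

3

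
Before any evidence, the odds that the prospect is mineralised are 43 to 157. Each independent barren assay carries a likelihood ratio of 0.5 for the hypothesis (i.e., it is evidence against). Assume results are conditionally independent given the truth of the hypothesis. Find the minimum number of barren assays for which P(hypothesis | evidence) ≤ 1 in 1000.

9

Prior odds = 43/157.
Likelihood ratio per barren assay = 0.5.
Target posterior odds = 0.001/0.999 = 1/999.
Require 0.5ⁿ ≤ 1/999 ÷ (43/157) = 157/42957.
0.5⁸ = 0.00390625 is still above 157/42957 but 0.5⁹ = 0.001953125 is at or below it, so n = 9.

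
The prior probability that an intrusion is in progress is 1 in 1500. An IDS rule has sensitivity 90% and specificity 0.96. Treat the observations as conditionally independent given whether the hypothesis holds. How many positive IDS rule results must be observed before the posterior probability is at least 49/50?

Prior odds: (1/1500) ÷ (1499/1500) = 1/1499.
False-positive rate = 1 − 0.96 = 0.04; likelihood ratio of a positive = 0.9/0.04 = 22.5.
Target posterior odds = 0.98/0.02 = 49.
Require 22.5ⁿ ≥ 49 ÷ (1/1499) = 73451.
22.5³ = 11390.625 falls short of 73451 but 22.5⁴ = 256289.0625 reaches it, so n = 4.

4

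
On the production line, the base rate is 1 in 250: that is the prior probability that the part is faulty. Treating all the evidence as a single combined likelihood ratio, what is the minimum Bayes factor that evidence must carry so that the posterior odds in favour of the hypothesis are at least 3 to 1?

Prior odds = 0.004/0.996 = 1/249.
Target odds = 3.
Required Bayes factor = 3 ÷ (1/249) = 747.

747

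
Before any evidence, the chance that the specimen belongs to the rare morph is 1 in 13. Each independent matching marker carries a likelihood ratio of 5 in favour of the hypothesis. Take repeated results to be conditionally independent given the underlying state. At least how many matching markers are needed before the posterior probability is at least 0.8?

3

Prior odds = (1/13)/(12/13) = 1/12.
Likelihood ratio per matching marker = 5.
Target odds: 0.8 ÷ 0.2 = 4.
Need (1/12) × 5ⁿ ≥ 4, i.e. 5ⁿ ≥ 48.
5² = 25 falls short of 48 but 5³ = 125 reaches it, so n = 3.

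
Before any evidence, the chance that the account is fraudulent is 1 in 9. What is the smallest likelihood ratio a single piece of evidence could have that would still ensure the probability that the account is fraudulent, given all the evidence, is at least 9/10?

72

Prior odds = (1/9)/(8/9) = 0.125.
Target odds = 0.9/0.1 = 9.
Required Bayes factor = 9 ÷ 0.125 = 72.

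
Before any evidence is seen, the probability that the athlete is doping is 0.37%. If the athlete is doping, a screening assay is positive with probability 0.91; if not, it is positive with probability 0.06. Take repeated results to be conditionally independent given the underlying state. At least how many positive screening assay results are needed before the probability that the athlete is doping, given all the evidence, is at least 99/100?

4

Prior odds = 0.0037/0.9963 = 37/9963.
Likelihood ratio of a positive = 0.91/0.06 = 91/6.
Target posterior odds = 0.99/0.01 = 99.
Require (91/6)ⁿ ≥ 99 ÷ (37/9963) = 986337/37.
(91/6)³ = 753571/216 falls short of 986337/37 but (91/6)⁴ = 68574961/1296 reaches it, so n = 4.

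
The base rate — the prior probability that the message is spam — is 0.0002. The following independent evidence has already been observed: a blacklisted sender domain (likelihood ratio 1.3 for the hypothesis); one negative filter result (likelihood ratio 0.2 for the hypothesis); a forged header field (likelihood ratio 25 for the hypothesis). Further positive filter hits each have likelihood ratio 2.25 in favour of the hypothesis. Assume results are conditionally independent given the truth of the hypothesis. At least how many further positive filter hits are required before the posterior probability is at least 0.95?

12

Prior odds = 0.0002/0.9998 = 1/4999.
Combined Bayes factor of the evidence already in hand = 1.3 × 0.2 × 25 = 6.5.
Odds after that evidence = (1/4999) × 6.5 = 13/9998.
Target odds = 0.95/0.05 = 19.
Need 2.25ⁿ ≥ 19 ÷ (13/9998) = 189962/13.
2.25¹¹ ≈7481.83 falls short of 189962/13 but 2.25¹² ≈16834.1 reaches it, so n = 12.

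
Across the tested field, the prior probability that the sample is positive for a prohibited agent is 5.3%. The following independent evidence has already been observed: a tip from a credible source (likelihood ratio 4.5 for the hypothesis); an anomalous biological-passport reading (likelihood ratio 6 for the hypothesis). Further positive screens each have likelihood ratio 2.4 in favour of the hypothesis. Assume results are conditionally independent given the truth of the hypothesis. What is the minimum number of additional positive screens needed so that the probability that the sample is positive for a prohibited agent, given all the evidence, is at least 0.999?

8

Prior odds = 0.053/0.947 = 53/947.
Combined Bayes factor of the evidence already in hand = 4.5 × 6 = 27.
Odds after that evidence = (53/947) × 27 = 1431/947.
Target odds = 0.999/0.001 = 999.
Need 2.4ⁿ ≥ 999 ÷ (1431/947) = 35039/53.
2.4⁷ = 35831808/78125 falls short of 35039/53 but 2.4⁸ = 429981696/390625 reaches it, so n = 8.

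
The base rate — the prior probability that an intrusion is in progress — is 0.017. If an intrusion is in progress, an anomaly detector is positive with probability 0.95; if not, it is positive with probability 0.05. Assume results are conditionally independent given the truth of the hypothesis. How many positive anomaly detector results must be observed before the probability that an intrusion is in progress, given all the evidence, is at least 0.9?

Prior odds = 0.017/0.983 = 17/983.
Likelihood ratio of a positive = 0.95/0.05 = 19.
Target posterior odds = 0.9/0.1 = 9.
Require 19ⁿ ≥ 9 ÷ (17/983) = 8847/17.
19² = 361 falls short of 8847/17 but 19³ = 6859 reaches it, so n = 3.

3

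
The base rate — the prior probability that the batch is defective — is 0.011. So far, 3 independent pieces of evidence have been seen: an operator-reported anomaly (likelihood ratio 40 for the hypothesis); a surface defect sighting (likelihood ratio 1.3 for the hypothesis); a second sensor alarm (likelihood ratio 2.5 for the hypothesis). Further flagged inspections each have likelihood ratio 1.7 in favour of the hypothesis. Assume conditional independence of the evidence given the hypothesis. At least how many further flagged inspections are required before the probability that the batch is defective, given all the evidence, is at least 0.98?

Prior odds = 0.011/0.989 = 11/989.
Combined Bayes factor of the evidence already in hand = 40 × 1.3 × 2.5 = 130.
Odds after that evidence = (11/989) × 130 = 1430/989.
Target odds = 0.98/0.02 = 49.
Need 1.7ⁿ ≥ 49 ÷ (1430/989) = 48461/1430.
1.7⁶ = 24137569/1000000 falls short of 48461/1430 but 1.7⁷ = 410338673/10000000 reaches it, so n = 7.

7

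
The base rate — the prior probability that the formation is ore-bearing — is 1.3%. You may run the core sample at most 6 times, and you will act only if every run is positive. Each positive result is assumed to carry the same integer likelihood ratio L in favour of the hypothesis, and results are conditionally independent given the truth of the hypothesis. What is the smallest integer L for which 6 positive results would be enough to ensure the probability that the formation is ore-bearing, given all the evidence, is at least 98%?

4

Prior odds = 0.013/0.987 = 13/987.
Target odds = 0.98/0.02 = 49.
Need L⁶ ≥ 49 ÷ (13/987) = 48363/13.
3⁶ = 729 < 48363/13 ≤ 4096 = 4⁶, so L = 4.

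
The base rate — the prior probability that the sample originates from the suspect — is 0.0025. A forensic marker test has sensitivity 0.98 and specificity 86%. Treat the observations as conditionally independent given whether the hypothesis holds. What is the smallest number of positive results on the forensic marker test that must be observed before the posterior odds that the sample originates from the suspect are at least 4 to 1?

Prior odds = 0.0025/0.9975 = 1/399.
False-positive rate = 1 − 0.86 = 0.14; likelihood ratio of a positive = 0.98/0.14 = 7.
Target odds = 4.
Need (1/399) × 7ⁿ ≥ 4, i.e. 7ⁿ ≥ 1596.
7³ = 343 falls short of 1596 but 7⁴ = 2401 reaches it, so n = 4.

4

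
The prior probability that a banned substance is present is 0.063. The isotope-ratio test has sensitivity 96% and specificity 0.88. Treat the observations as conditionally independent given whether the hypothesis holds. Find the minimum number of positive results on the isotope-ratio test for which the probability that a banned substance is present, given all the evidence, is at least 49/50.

Prior odds = 0.063/0.937 = 63/937.
False-positive rate = 1 − 0.88 = 0.12; likelihood ratio of a positive = 0.96/0.12 = 8.
Target odds: 0.98 ÷ 0.02 = 49.
Require 8ⁿ ≥ 49 ÷ (63/937) = 6559/9.
8³ = 512 falls short of 6559/9 but 8⁴ = 4096 reaches it, so n = 4.

4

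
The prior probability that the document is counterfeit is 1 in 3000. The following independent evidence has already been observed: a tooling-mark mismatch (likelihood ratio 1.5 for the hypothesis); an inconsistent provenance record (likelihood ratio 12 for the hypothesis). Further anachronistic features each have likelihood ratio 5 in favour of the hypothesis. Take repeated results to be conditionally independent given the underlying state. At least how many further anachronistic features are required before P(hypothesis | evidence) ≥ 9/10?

5

Prior odds = (1/3000)/(2999/3000) = 1/2999.
Combined Bayes factor of the evidence already in hand = 1.5 × 12 = 18.
Odds after that evidence = (1/2999) × 18 = 18/2999.
Target odds = 0.9/0.1 = 9.
Need 5ⁿ ≥ 9 ÷ (18/2999) = 1499.5.
5⁴ = 625 falls short of 1499.5 but 5⁵ = 3125 reaches it, so n = 5.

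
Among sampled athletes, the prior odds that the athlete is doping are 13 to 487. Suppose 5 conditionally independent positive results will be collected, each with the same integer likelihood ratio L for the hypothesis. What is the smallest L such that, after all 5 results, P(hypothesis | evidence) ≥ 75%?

3

Prior odds = 13/487.
Target odds = 0.75/0.25 = 3.
Need L⁵ ≥ 3 ÷ (13/487) = 1461/13.
2⁵ = 32 < 1461/13 ≤ 243 = 3⁵, so L = 3.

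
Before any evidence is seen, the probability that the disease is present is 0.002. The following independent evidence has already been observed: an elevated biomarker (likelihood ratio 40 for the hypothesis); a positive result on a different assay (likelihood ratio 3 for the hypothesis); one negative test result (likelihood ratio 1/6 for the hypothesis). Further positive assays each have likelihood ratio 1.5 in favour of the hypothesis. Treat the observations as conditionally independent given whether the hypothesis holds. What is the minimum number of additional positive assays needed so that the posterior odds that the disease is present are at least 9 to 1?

Prior odds = 0.002/0.998 = 1/499.
Combined Bayes factor of the evidence already in hand = 40 × 3 × (1/6) = 20.
Odds after that evidence = (1/499) × 20 = 20/499.
Target odds = 9.
Need 1.5ⁿ ≥ 9 ÷ (20/499) = 224.55.
1.5¹³ = 1594323/8192 falls short of 224.55 but 1.5¹⁴ = 4782969/16384 reaches it, so n = 14.

14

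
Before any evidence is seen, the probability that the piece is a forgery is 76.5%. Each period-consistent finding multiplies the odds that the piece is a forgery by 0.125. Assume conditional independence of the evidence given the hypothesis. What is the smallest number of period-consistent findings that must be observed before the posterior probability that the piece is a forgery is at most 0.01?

3

Prior odds = 0.765/0.235 = 153/47.
Likelihood ratio per period-consistent finding = 0.125.
Target posterior odds = 0.01/0.99 = 1/99.
Need (153/47) × 0.125ⁿ ≤ 1/99, i.e. 0.125ⁿ ≤ 47/15147.
0.125² = 0.015625 is still above 47/15147 but 0.125³ = 0.001953125 is at or below it, so n = 3.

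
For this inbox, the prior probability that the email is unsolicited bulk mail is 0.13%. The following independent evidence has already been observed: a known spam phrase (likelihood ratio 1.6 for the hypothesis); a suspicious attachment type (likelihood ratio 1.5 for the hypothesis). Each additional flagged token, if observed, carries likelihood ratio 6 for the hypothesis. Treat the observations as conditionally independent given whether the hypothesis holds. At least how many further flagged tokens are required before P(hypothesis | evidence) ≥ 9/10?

5

Prior odds = 0.0013/0.9987 = 13/9987.
Combined Bayes factor of the evidence already in hand = 1.6 × 1.5 = 2.4.
Odds after that evidence = (13/9987) × 2.4 = 52/16645.
Target odds = 0.9/0.1 = 9.
Need 6ⁿ ≥ 9 ÷ (52/16645) = 149805/52.
6⁴ = 1296 falls short of 149805/52 but 6⁵ = 7776 reaches it, so n = 5.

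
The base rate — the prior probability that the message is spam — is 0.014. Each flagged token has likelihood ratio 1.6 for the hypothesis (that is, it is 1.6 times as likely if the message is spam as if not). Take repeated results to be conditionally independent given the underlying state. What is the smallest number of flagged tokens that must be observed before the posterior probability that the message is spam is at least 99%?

Prior odds = 0.014/0.986 = 7/493.
Likelihood ratio per flagged token = 1.6.
Target posterior odds = 0.99/0.01 = 99.
Need (7/493) × 1.6ⁿ ≥ 99, i.e. 1.6ⁿ ≥ 48807/7.
1.6¹⁸ ≈4722.37 falls short of 48807/7 but 1.6¹⁹ ≈7555.79 reaches it, so n = 19.

19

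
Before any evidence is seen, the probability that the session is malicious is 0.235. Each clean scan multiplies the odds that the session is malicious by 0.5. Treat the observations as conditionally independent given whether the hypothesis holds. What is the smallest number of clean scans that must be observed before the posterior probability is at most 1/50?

Prior odds: 0.235 ÷ 0.765 = 47/153.
Likelihood ratio per clean scan = 0.5.
Target odds: 0.02 ÷ 0.98 = 1/49.
Require 0.5ⁿ ≤ 1/49 ÷ (47/153) = 153/2303.
0.5³ = 0.125 is still above 153/2303 but 0.5⁴ = 0.0625 is at or below it, so n = 4.

4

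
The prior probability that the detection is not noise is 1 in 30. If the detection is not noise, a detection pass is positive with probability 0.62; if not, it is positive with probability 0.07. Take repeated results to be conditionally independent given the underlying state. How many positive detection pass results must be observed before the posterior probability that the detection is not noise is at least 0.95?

3

Prior odds: (1/30) ÷ (29/30) = 1/29.
Likelihood ratio of a positive = 0.62/0.07 = 62/7.
Target posterior odds = 0.95/0.05 = 19.
Need (1/29) × (62/7)ⁿ ≥ 19, i.e. (62/7)ⁿ ≥ 551.
(62/7)² = 3844/49 falls short of 551 but (62/7)³ = 238328/343 reaches it, so n = 3.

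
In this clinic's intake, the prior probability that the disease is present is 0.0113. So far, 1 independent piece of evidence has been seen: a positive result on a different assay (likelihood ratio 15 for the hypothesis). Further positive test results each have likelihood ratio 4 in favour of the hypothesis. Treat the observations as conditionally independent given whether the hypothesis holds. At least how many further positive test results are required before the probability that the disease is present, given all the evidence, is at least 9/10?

3

Prior odds = 0.0113/0.9887 = 113/9887.
Bayes factor of the evidence already in hand = 15.
Odds after that evidence = (113/9887) × 15 = 1695/9887.
Target odds = 0.9/0.1 = 9.
Need 4ⁿ ≥ 9 ÷ (1695/9887) = 29661/565.
4² = 16 falls short of 29661/565 but 4³ = 64 reaches it, so n = 3.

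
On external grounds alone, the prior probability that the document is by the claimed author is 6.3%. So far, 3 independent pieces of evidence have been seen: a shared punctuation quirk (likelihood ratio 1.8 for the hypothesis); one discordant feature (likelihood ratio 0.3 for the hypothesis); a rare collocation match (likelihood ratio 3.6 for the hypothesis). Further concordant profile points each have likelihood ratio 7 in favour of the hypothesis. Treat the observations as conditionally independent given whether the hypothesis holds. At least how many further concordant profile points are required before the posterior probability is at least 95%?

Prior odds = 0.063/0.937 = 63/937.
Combined Bayes factor of the evidence already in hand = 1.8 × 0.3 × 3.6 = 1.944.
Odds after that evidence = (63/937) × 1.944 = 15309/117125.
Target odds = 0.95/0.05 = 19.
Need 7ⁿ ≥ 19 ÷ (15309/117125) = 2225375/15309.
7² = 49 falls short of 2225375/15309 but 7³ = 343 reaches it, so n = 3.

3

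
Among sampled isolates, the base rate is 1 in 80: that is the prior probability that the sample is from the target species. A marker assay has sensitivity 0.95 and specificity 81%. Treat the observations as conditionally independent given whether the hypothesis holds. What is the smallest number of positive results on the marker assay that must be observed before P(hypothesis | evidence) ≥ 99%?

Prior odds = 0.0125/0.9875 = 1/79.
False-positive rate = 1 − 0.81 = 0.19; likelihood ratio of a positive = 0.95/0.19 = 5.
Target odds: 0.99 ÷ 0.01 = 99.
Need (1/79) × 5ⁿ ≥ 99, i.e. 5ⁿ ≥ 7821.
5⁵ = 3125 falls short of 7821 but 5⁶ = 15625 reaches it, so n = 6.

6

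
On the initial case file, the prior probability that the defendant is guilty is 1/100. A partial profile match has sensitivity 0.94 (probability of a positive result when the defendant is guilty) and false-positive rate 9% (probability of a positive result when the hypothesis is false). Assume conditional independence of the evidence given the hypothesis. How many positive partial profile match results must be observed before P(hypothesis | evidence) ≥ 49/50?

4

Prior odds = 0.01/0.99 = 1/99.
Likelihood ratio of a positive result = 0.94/0.09 = 94/9.
Target posterior odds = 0.98/0.02 = 49.
Require (94/9)ⁿ ≥ 49 ÷ (1/99) = 4851.
(94/9)³ = 830584/729 falls short of 4851 but (94/9)⁴ = 78074896/6561 reaches it, so n = 4.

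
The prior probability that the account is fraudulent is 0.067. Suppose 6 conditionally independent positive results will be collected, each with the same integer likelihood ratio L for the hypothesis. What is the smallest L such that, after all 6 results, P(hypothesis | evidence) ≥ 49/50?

Prior odds = 0.067/0.933 = 67/933.
Target odds = 0.98/0.02 = 49.
Need L⁶ ≥ 49 ÷ (67/933) = 45717/67.
2⁶ = 64 < 45717/67 ≤ 729 = 3⁶, so L = 3.

3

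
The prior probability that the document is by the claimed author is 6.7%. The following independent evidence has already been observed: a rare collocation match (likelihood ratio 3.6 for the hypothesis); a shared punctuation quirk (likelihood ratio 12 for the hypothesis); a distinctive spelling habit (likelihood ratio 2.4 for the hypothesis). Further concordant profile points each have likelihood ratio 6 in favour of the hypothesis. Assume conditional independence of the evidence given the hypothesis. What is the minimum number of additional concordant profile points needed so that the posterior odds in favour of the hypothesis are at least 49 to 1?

2

Prior odds = 0.067/0.933 = 67/933.
Combined Bayes factor of the evidence already in hand = 3.6 × 12 × 2.4 = 103.68.
Odds after that evidence = (67/933) × 103.68 = 57888/7775.
Target odds = 49.
Need 6ⁿ ≥ 49 ÷ (57888/7775) = 380975/57888.
6¹ = 6 falls short of 380975/57888 but 6² = 36 reaches it, so n = 2.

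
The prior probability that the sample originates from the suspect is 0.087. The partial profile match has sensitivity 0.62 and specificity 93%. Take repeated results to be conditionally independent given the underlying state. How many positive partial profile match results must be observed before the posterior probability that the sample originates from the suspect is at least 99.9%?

Prior odds = 0.087/0.913 = 87/913.
False-positive rate = 1 − 0.93 = 0.07; likelihood ratio of a positive = 0.62/0.07 = 62/7.
Target posterior odds = 0.999/0.001 = 999.
Need (87/913) × (62/7)ⁿ ≥ 999, i.e. (62/7)ⁿ ≥ 304029/29.
(62/7)⁴ = 14776336/2401 falls short of 304029/29 but (62/7)⁵ = 916132832/16807 reaches it, so n = 5.

5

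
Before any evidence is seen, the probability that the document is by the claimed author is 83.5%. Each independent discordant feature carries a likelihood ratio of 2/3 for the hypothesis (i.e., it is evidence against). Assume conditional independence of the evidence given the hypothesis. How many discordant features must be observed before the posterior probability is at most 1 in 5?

Prior odds = 0.835/0.165 = 167/33.
Likelihood ratio per discordant feature = 2/3.
Target odds: 0.2 ÷ 0.8 = 0.25.
Need (167/33) × (2/3)ⁿ ≤ 0.25, i.e. (2/3)ⁿ ≤ 33/668.
(2/3)⁷ = 128/2187 is still above 33/668 but (2/3)⁸ = 256/6561 is at or below it, so n = 8.

8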